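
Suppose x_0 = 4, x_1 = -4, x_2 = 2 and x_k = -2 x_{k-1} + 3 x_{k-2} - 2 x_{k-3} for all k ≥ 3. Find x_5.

x_3 = -2(2) + 3(-4) - 2(4) = -24
x_4 = -2(-24) + 3(2) - 2(-4) = 62
x_5 = -2(62) + 3(-24) - 2(2) = -200

-200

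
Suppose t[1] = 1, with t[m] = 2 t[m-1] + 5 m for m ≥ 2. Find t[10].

t[2] = 2*1 + 10 = 12
t[3] = 2*12 + 15 = 39
t[4] = 2*39 + 20 = 98
t[5] = 2*98 + 25 = 221
t[6] = 2*221 + 30 = 472
t[7] = 2*472 + 35 = 979
t[8] = 2*979 + 40 = 1998
t[9] = 2*1998 + 45 = 4041
t[10] = 2*4041 + 50 = 8132

8132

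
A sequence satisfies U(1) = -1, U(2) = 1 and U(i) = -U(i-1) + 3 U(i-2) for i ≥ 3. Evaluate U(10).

U(3) = -1 + 3*(-1) = -4
U(4) = -(-4) + 3*1 = 7
U(5) = -7 + 3*(-4) = -19
U(6) = -(-19) + 3*7 = 40
U(7) = -40 + 3*(-19) = -97
U(8) = -(-97) + 3*40 = 217
U(9) = -217 + 3*(-97) = -508
U(10) = -(-508) + 3*217 = 1159

1159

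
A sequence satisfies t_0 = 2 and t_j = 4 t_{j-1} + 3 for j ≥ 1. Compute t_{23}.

The fixed point is 3/(1 - 4) = -1, so t_j + 1 = 4(t_{j-1} + 1).
Hence t_j = 3·4^j - 1.
t_{23} = 3·4^{23} - 1 = 3·70368744177664 - 1 = 211106232532991.

211106232532991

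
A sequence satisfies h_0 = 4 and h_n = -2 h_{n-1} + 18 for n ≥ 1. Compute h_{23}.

16777222

The fixed point is 18/(1 + 2) = 6, so h_n - 6 = -2(h_{n-1} - 6).
Hence h_n = -2·(-2)^n + 6.
h_{23} = -2·(-2)^{23} + 6 = -2·-8388608 + 6 = 16777222.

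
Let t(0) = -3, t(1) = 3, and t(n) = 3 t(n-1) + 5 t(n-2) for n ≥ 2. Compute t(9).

t(2) = 3(3) + 5(-3) = -6
t(3) = 3(-6) + 5(3) = -3
t(4) = 3(-3) + 5(-6) = -39
t(5) = 3(-39) + 5(-3) = -132
t(6) = 3(-132) + 5(-39) = -591
t(7) = 3(-591) + 5(-132) = -2433
t(8) = 3(-2433) + 5(-591) = -10254
t(9) = 3(-10254) + 5(-2433) = -42927

-42927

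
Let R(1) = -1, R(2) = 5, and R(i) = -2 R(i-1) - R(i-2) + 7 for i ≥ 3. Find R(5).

-3

R(3) = -2*5 - (-1) + 7 = -2
R(4) = -2*(-2) - 5 + 7 = 6
R(5) = -2*6 - (-2) + 7 = -3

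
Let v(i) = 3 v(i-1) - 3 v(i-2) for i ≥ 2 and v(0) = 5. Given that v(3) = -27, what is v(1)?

3

Let v(1) = z.
v(2) = -15 + 3z
v(3) = -45 + 6z
So -45 + 6z = -27, giving z = 3.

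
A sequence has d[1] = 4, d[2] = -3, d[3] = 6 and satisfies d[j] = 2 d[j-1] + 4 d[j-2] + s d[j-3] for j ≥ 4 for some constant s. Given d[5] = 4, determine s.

-4

d[4] = 4s
d[5] = 24 + 5s
So 24 + 5s = 4, giving s = -4.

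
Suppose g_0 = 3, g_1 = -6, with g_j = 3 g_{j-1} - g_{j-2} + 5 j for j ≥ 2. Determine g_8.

g_2 = 3(-6) - 3 + 10 = -11
g_3 = 3(-11) - (-6) + 15 = -12
g_4 = 3(-12) - (-11) + 20 = -5
g_5 = 3(-5) - (-12) + 25 = 22
g_6 = 3(22) - (-5) + 30 = 101
g_7 = 3(101) - 22 + 35 = 316
g_8 = 3(316) - 101 + 40 = 887

887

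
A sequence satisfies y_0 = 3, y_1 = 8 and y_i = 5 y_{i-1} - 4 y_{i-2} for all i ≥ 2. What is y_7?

y_2 = 5(8) - 4(3) = 28
y_3 = 5(28) - 4(8) = 108
y_4 = 5(108) - 4(28) = 428
y_5 = 5(428) - 4(108) = 1708
y_6 = 5(1708) - 4(428) = 6828
y_7 = 5(6828) - 4(1708) = 27308

27308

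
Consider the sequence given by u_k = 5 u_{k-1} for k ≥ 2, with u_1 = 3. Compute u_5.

u_2 = 5·3 = 15
u_3 = 5·15 = 75
u_4 = 5·75 = 375
u_5 = 5·375 = 1875

1875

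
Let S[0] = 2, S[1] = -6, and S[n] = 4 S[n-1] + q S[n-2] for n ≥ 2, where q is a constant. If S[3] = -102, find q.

-3

S[2] = -24 + 2q
S[3] = -96 + 2q
So -96 + 2q = -102, giving q = -3.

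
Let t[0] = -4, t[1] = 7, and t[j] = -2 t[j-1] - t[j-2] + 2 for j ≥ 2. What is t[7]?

19

t[2] = -2*7 - (-4) + 2 = -8
t[3] = -2*(-8) - 7 + 2 = 11
t[4] = -2*11 - (-8) + 2 = -12
t[5] = -2*(-12) - 11 + 2 = 15
t[6] = -2*15 - (-12) + 2 = -16
t[7] = -2*(-16) - 15 + 2 = 19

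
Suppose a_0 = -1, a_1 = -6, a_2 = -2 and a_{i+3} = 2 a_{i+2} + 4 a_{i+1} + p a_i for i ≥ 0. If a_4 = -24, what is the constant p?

-5

a_3 = -28 - p
a_4 = -64 - 8p
So -64 - 8p = -24, giving p = -5.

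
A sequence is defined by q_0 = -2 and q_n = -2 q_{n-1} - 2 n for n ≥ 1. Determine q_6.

-104

q_1 = -2*(-2) - 2 = 2
q_2 = -2*2 - 4 = -8
q_3 = -2*(-8) - 6 = 10
q_4 = -2*10 - 8 = -28
q_5 = -2*(-28) - 10 = 46
q_6 = -2*46 - 12 = -104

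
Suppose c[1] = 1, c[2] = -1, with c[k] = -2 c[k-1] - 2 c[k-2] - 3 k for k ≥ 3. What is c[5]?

-13

c[3] = -2*(-1) - 2*1 - 9 = -9
c[4] = -2*(-9) - 2*(-1) - 12 = 8
c[5] = -2*8 - 2*(-9) - 15 = -13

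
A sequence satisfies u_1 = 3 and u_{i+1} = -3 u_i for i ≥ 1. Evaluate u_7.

2187

u_2 = -3·3 = -9
u_3 = -3·(-9) = 27
u_4 = -3·27 = -81
u_5 = -3·(-81) = 243
u_6 = -3·243 = -729
u_7 = -3·(-729) = 2187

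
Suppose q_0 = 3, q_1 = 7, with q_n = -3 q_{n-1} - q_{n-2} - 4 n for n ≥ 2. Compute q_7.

3783

q_2 = -3*7 - 3 - 8 = -32
q_3 = -3*(-32) - 7 - 12 = 77
q_4 = -3*77 - (-32) - 16 = -215
q_5 = -3*(-215) - 77 - 20 = 548
q_6 = -3*548 - (-215) - 24 = -1453
q_7 = -3*(-1453) - 548 - 28 = 3783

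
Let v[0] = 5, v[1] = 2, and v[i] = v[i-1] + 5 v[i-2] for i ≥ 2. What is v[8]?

v[2] = 2 + 5*5 = 27
v[3] = 27 + 5*2 = 37
v[4] = 37 + 5*27 = 172
v[5] = 172 + 5*37 = 357
v[6] = 357 + 5*172 = 1217
v[7] = 1217 + 5*357 = 3002
v[8] = 3002 + 5*1217 = 9087

9087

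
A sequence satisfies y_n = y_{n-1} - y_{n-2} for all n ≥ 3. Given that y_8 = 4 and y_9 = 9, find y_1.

-5

Rearranging, y_{n-2} = -(y_n - y_{n-1}).
y_7 = -(9 - 4) = -5
y_6 = -(4 - (-5)) = -9
y_5 = -(-5 - (-9)) = -4
y_4 = -(-9 - (-4)) = 5
y_3 = -(-4 - 5) = 9
y_2 = -(5 - 9) = 4
y_1 = -(9 - 4) = -5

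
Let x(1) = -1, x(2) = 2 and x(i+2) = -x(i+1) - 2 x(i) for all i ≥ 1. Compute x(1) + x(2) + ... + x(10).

-11

x(3) = -2 - 2(-1) = 0
x(4) = -0 - 2(2) = -4
x(5) = -(-4) - 2(0) = 4
x(6) = -4 - 2(-4) = 4
x(7) = -4 - 2(4) = -12
x(8) = -(-12) - 2(4) = 4
x(9) = -4 - 2(-12) = 20
x(10) = -20 - 2(4) = -28
Sum = (-1) + 2 + 0 + (-4) + 4 + 4 + (-12) + 4 + 20 + (-28) = -11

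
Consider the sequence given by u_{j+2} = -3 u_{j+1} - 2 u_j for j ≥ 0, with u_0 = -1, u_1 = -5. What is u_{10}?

6137

u_2 = -3·(-5) - 2·(-1) = 17
u_3 = -3·17 - 2·(-5) = -41
u_4 = -3·(-41) - 2·17 = 89
u_5 = -3·89 - 2·(-41) = -185
u_6 = -3·(-185) - 2·89 = 377
u_7 = -3·377 - 2·(-185) = -761
u_8 = -3·(-761) - 2·377 = 1529
u_9 = -3·1529 - 2·(-761) = -3065
u_{10} = -3·(-3065) - 2·1529 = 6137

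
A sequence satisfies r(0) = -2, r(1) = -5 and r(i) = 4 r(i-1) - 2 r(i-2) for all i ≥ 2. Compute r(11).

-994656

r(2) = 4*(-5) - 2*(-2) = -16
r(3) = 4*(-16) - 2*(-5) = -54
r(4) = 4*(-54) - 2*(-16) = -184
r(5) = 4*(-184) - 2*(-54) = -628
r(6) = 4*(-628) - 2*(-184) = -2144
r(7) = 4*(-2144) - 2*(-628) = -7320
r(8) = 4*(-7320) - 2*(-2144) = -24992
r(9) = 4*(-24992) - 2*(-7320) = -85328
r(10) = 4*(-85328) - 2*(-24992) = -291328
r(11) = 4*(-291328) - 2*(-85328) = -994656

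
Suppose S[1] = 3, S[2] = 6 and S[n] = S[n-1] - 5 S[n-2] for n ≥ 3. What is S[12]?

S[3] = 6 - 5*3 = -9
S[4] = (-9) - 5*6 = -39
S[5] = (-39) - 5*(-9) = 6
S[6] = 6 - 5*(-39) = 201
S[7] = 201 - 5*6 = 171
S[8] = 171 - 5*201 = -834
S[9] = (-834) - 5*171 = -1689
S[10] = (-1689) - 5*(-834) = 2481
S[11] = 2481 - 5*(-1689) = 10926
S[12] = 10926 - 5*2481 = -1479

-1479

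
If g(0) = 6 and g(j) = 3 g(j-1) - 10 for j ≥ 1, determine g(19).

The fixed point is -10/(1 - 3) = 5, so g(j) - 5 = 3(g(j-1) - 5).
Hence g(j) = 1·3^j + 5.
g(19) = 1·3^{19} + 5 = 1·1162261467 + 5 = 1162261472.

1162261472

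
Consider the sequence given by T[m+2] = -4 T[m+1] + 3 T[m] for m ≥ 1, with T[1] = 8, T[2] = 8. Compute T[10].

T[3] = -4*8 + 3*8 = -8
T[4] = -4*(-8) + 3*8 = 56
T[5] = -4*56 + 3*(-8) = -248
T[6] = -4*(-248) + 3*56 = 1160
T[7] = -4*1160 + 3*(-248) = -5384
T[8] = -4*(-5384) + 3*1160 = 25016
T[9] = -4*25016 + 3*(-5384) = -116216
T[10] = -4*(-116216) + 3*25016 = 539912

539912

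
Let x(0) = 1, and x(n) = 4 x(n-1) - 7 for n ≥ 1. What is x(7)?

-21843

x(1) = 4*1 - 7 = -3
x(2) = 4*(-3) - 7 = -19
x(3) = 4*(-19) - 7 = -83
x(4) = 4*(-83) - 7 = -339
x(5) = 4*(-339) - 7 = -1363
x(6) = 4*(-1363) - 7 = -5459
x(7) = 4*(-5459) - 7 = -21843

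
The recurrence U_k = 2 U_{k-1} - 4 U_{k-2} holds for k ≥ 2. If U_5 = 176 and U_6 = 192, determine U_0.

3

Rearranging, U_{k-2} = (U_k - 2 U_{k-1}) / -4.
U_4 = (192 - 2·176) / -4 = -160/-4 = 40
U_3 = (176 - 2·40) / -4 = 96/-4 = -24
U_2 = (40 - 2·(-24)) / -4 = 88/-4 = -22
U_1 = (-24 - 2·(-22)) / -4 = 20/-4 = -5
U_0 = (-22 - 2·(-5)) / -4 = -12/-4 = 3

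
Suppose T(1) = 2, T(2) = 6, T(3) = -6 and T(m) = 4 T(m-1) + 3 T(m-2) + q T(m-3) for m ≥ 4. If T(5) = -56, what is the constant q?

-1

T(4) = -6 + 2q
T(5) = -42 + 14q
So -42 + 14q = -56, giving q = -1.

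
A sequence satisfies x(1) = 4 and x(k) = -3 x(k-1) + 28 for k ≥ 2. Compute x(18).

387420496

The fixed point is 28/(1 + 3) = 7, so x(k) - 7 = -3(x(k-1) - 7).
Hence x(k) = -3·(-3)^{k-1} + 7.
x(18) = -3·(-3)^{17} + 7 = -3·-129140163 + 7 = 387420496.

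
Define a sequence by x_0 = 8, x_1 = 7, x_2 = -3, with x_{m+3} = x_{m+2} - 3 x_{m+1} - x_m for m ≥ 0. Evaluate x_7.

x_3 = (-3) - 3·7 - 8 = -32
x_4 = (-32) - 3·(-3) - 7 = -30
x_5 = (-30) - 3·(-32) - (-3) = 69
x_6 = 69 - 3·(-30) - (-32) = 191
x_7 = 191 - 3·69 - (-30) = 14

14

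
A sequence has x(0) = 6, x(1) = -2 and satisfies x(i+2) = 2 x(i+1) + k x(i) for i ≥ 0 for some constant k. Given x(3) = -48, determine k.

-4

x(2) = -4 + 6k
x(3) = -8 + 10k
So -8 + 10k = -48, giving k = -4.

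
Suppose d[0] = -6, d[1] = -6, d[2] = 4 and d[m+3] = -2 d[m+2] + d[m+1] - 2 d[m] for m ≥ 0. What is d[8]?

900

d[3] = -2(4) + (-6) - 2(-6) = -2
d[4] = -2(-2) + 4 - 2(-6) = 20
d[5] = -2(20) + (-2) - 2(4) = -50
d[6] = -2(-50) + 20 - 2(-2) = 124
d[7] = -2(124) + (-50) - 2(20) = -338
d[8] = -2(-338) + 124 - 2(-50) = 900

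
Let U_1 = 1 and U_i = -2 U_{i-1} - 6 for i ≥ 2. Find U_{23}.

12582910

The fixed point is -6/(1 + 2) = -2, so U_i + 2 = -2(U_{i-1} + 2).
Hence U_i = 3·(-2)^{i-1} - 2.
U_{23} = 3·(-2)^{22} - 2 = 3·4194304 - 2 = 12582910.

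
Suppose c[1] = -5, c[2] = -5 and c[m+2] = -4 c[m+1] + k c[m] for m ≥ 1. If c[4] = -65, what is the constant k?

1

c[3] = 20 - 5k
c[4] = -80 + 15k
So -80 + 15k = -65, giving k = 1.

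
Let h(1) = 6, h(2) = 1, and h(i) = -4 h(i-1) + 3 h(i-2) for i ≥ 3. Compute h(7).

h(3) = -4*1 + 3*6 = 14
h(4) = -4*14 + 3*1 = -53
h(5) = -4*(-53) + 3*14 = 254
h(6) = -4*254 + 3*(-53) = -1175
h(7) = -4*(-1175) + 3*254 = 5462

5462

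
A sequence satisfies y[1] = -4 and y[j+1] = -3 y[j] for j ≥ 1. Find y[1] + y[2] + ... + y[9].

y[2] = -3(-4) = 12
y[3] = -3(12) = -36
y[4] = -3(-36) = 108
y[5] = -3(108) = -324
y[6] = -3(-324) = 972
y[7] = -3(972) = -2916
y[8] = -3(-2916) = 8748
y[9] = -3(8748) = -26244
Sum = (-4) + 12 + (-36) + 108 + (-324) + 972 + (-2916) + 8748 + (-26244) = -19684

-19684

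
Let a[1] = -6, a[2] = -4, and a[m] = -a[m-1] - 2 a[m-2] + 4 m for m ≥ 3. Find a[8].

a[3] = -(-4) - 2*(-6) + 12 = 28
a[4] = -28 - 2*(-4) + 16 = -4
a[5] = -(-4) - 2*28 + 20 = -32
a[6] = -(-32) - 2*(-4) + 24 = 64
a[7] = -64 - 2*(-32) + 28 = 28
a[8] = -28 - 2*64 + 32 = -124

-124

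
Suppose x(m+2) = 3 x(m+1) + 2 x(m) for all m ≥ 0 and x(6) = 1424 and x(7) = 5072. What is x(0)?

-2

Rearranging, x(m-2) = (x(m) - 3 x(m-1)) / 2.
x(5) = (5072 - 3(1424)) / 2 = 800/2 = 400
x(4) = (1424 - 3(400)) / 2 = 224/2 = 112
x(3) = (400 - 3(112)) / 2 = 64/2 = 32
x(2) = (112 - 3(32)) / 2 = 16/2 = 8
x(1) = (32 - 3(8)) / 2 = 8/2 = 4
x(0) = (8 - 3(4)) / 2 = -4/2 = -2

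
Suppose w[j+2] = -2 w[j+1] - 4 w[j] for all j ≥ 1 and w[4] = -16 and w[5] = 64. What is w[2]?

Rearranging, w[j-2] = (w[j] + 2 w[j-1]) / -4.
w[3] = (64 + 2*(-16)) / -4 = 32/-4 = -8
w[2] = (-16 + 2*(-8)) / -4 = -32/-4 = 8

8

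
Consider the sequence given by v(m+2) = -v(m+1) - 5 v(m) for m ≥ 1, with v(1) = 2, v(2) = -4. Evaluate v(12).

v(3) = -(-4) - 5·2 = -6
v(4) = -(-6) - 5·(-4) = 26
v(5) = -26 - 5·(-6) = 4
v(6) = -4 - 5·26 = -134
v(7) = -(-134) - 5·4 = 114
v(8) = -114 - 5·(-134) = 556
v(9) = -556 - 5·114 = -1126
v(10) = -(-1126) - 5·556 = -1654
v(11) = -(-1654) - 5·(-1126) = 7284
v(12) = -7284 - 5·(-1654) = 986

986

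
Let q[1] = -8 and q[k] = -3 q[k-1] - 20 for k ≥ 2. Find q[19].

The fixed point is -20/(1 + 3) = -5, so q[k] + 5 = -3(q[k-1] + 5).
Hence q[k] = -3·(-3)^{k-1} - 5.
q[19] = -3·(-3)^{18} - 5 = -3·387420489 - 5 = -1162261472.

-1162261472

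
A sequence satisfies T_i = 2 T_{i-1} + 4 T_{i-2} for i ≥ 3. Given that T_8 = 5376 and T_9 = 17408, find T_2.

Rearranging, T_{i-2} = (T_i - 2 T_{i-1}) / 4.
T_7 = (17408 - 2*5376) / 4 = 6656/4 = 1664
T_6 = (5376 - 2*1664) / 4 = 2048/4 = 512
T_5 = (1664 - 2*512) / 4 = 640/4 = 160
T_4 = (512 - 2*160) / 4 = 192/4 = 48
T_3 = (160 - 2*48) / 4 = 64/4 = 16
T_2 = (48 - 2*16) / 4 = 16/4 = 4

4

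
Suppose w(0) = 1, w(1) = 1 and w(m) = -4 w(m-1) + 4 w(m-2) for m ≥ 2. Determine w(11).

w(2) = -4(1) + 4(1) = 0
w(3) = -4(0) + 4(1) = 4
w(4) = -4(4) + 4(0) = -16
w(5) = -4(-16) + 4(4) = 80
w(6) = -4(80) + 4(-16) = -384
w(7) = -4(-384) + 4(80) = 1856
w(8) = -4(1856) + 4(-384) = -8960
w(9) = -4(-8960) + 4(1856) = 43264
w(10) = -4(43264) + 4(-8960) = -208896
w(11) = -4(-208896) + 4(43264) = 1008640

1008640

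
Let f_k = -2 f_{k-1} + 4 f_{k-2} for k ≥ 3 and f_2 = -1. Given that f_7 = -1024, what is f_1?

-4

Let f_1 = x.
f_3 = 2 + 4x
f_4 = -8 - 8x
f_5 = 24 + 32x
f_6 = -80 - 96x
f_7 = 256 + 320x
So 256 + 320x = -1024, giving x = -4.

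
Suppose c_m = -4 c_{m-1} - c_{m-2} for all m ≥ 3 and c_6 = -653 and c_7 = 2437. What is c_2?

-5

Rearranging, c_{m-2} = -(c_m + 4 c_{m-1}).
c_5 = -(2437 + 4(-653)) = 175
c_4 = -(-653 + 4(175)) = -47
c_3 = -(175 + 4(-47)) = 13
c_2 = -(-47 + 4(13)) = -5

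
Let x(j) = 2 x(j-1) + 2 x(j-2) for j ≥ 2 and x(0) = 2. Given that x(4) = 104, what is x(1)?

Let x(1) = v.
x(2) = 4 + 2v
x(3) = 8 + 6v
x(4) = 24 + 16v
So 24 + 16v = 104, giving v = 5.

5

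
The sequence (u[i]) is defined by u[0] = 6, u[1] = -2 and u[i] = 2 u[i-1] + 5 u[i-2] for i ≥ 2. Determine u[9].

u[2] = 2(-2) + 5(6) = 26
u[3] = 2(26) + 5(-2) = 42
u[4] = 2(42) + 5(26) = 214
u[5] = 2(214) + 5(42) = 638
u[6] = 2(638) + 5(214) = 2346
u[7] = 2(2346) + 5(638) = 7882
u[8] = 2(7882) + 5(2346) = 27494
u[9] = 2(27494) + 5(7882) = 94398

94398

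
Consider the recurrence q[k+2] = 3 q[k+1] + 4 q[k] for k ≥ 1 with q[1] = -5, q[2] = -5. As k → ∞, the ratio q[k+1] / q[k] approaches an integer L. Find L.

4

The characteristic equation is r^2 - 3r - 4 = 0, which factors as (r - 4)(r + 1) = 0.
So the roots are 4 and -1. Since |4| > |-1| and the coefficient of 4^k is non-zero, the ratio tends to 4.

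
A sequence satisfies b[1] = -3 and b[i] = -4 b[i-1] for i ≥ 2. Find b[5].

-768

b[2] = -4*(-3) = 12
b[3] = -4*12 = -48
b[4] = -4*(-48) = 192
b[5] = -4*192 = -768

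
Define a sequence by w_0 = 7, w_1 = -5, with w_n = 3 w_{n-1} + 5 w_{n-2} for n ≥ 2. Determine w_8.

59380

w_2 = 3(-5) + 5(7) = 20
w_3 = 3(20) + 5(-5) = 35
w_4 = 3(35) + 5(20) = 205
w_5 = 3(205) + 5(35) = 790
w_6 = 3(790) + 5(205) = 3395
w_7 = 3(3395) + 5(790) = 14135
w_8 = 3(14135) + 5(3395) = 59380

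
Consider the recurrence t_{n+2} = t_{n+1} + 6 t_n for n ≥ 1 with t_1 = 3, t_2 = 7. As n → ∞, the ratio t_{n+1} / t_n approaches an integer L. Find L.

3

The characteristic equation is r^2 - r - 6 = 0, which factors as (r - 3)(r + 2) = 0.
So the roots are 3 and -2. Since |3| > |-2| and the coefficient of 3^n is non-zero, the ratio tends to 3.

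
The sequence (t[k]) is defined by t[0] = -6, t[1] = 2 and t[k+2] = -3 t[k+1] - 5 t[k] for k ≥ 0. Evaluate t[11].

t[2] = -3·2 - 5·(-6) = 24
t[3] = -3·24 - 5·2 = -82
t[4] = -3·(-82) - 5·24 = 126
t[5] = -3·126 - 5·(-82) = 32
t[6] = -3·32 - 5·126 = -726
t[7] = -3·(-726) - 5·32 = 2018
t[8] = -3·2018 - 5·(-726) = -2424
t[9] = -3·(-2424) - 5·2018 = -2818
t[10] = -3·(-2818) - 5·(-2424) = 20574
t[11] = -3·20574 - 5·(-2818) = -47632

-47632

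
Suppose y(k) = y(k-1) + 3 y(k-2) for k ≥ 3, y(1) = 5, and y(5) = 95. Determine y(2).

Let y(2) = x.
y(3) = 15 + x
y(4) = 15 + 4x
y(5) = 60 + 7x
So 60 + 7x = 95, giving x = 5.

5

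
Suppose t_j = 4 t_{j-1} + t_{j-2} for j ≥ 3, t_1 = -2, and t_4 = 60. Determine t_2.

4

Let t_2 = x.
t_3 = -2 + 4x
t_4 = -8 + 17x
So -8 + 17x = 60, giving x = 4.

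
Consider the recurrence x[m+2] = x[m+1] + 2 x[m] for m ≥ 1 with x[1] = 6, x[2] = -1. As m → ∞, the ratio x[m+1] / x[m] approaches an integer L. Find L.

2

The characteristic equation is r^2 - r - 2 = 0, which factors as (r - 2)(r + 1) = 0.
So the roots are 2 and -1. Since |2| > |-1| and the coefficient of 2^m is non-zero, the ratio tends to 2.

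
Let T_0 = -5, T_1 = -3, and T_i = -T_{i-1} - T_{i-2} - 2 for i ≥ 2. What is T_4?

T_2 = -(-3) - (-5) - 2 = 6
T_3 = -6 - (-3) - 2 = -5
T_4 = -(-5) - 6 - 2 = -3

-3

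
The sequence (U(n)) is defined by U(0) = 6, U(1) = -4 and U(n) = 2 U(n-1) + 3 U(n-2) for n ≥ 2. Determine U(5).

U(2) = 2·(-4) + 3·6 = 10
U(3) = 2·10 + 3·(-4) = 8
U(4) = 2·8 + 3·10 = 46
U(5) = 2·46 + 3·8 = 116

116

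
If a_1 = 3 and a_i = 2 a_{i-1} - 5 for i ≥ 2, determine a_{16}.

The fixed point is -5/(1 - 2) = 5, so a_i - 5 = 2(a_{i-1} - 5).
Hence a_i = -2·2^{i-1} + 5.
a_{16} = -2·2^{15} + 5 = -2·32768 + 5 = -65531.

-65531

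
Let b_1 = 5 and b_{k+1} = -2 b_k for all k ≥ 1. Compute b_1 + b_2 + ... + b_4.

b_2 = -2·5 = -10
b_3 = -2·(-10) = 20
b_4 = -2·20 = -40
Sum = 5 + (-10) + 20 + (-40) = -25

-25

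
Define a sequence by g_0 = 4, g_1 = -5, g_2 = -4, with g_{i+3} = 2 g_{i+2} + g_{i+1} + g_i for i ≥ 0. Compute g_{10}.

g_3 = 2·(-4) + (-5) + 4 = -9
g_4 = 2·(-9) + (-4) + (-5) = -27
g_5 = 2·(-27) + (-9) + (-4) = -67
g_6 = 2·(-67) + (-27) + (-9) = -170
g_7 = 2·(-170) + (-67) + (-27) = -434
g_8 = 2·(-434) + (-170) + (-67) = -1105
g_9 = 2·(-1105) + (-434) + (-170) = -2814
g_{10} = 2·(-2814) + (-1105) + (-434) = -7167

-7167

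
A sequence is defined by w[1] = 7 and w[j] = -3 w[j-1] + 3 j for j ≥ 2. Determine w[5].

465

w[2] = -3(7) + 6 = -15
w[3] = -3(-15) + 9 = 54
w[4] = -3(54) + 12 = -150
w[5] = -3(-150) + 15 = 465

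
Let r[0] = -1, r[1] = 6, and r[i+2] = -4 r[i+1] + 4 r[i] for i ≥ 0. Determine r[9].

1721856

r[2] = -4·6 + 4·(-1) = -28
r[3] = -4·(-28) + 4·6 = 136
r[4] = -4·136 + 4·(-28) = -656
r[5] = -4·(-656) + 4·136 = 3168
r[6] = -4·3168 + 4·(-656) = -15296
r[7] = -4·(-15296) + 4·3168 = 73856
r[8] = -4·73856 + 4·(-15296) = -356608
r[9] = -4·(-356608) + 4·73856 = 1721856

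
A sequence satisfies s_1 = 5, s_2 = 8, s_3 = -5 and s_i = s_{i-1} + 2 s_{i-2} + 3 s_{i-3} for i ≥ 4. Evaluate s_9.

s_4 = (-5) + 2(8) + 3(5) = 26
s_5 = 26 + 2(-5) + 3(8) = 40
s_6 = 40 + 2(26) + 3(-5) = 77
s_7 = 77 + 2(40) + 3(26) = 235
s_8 = 235 + 2(77) + 3(40) = 509
s_9 = 509 + 2(235) + 3(77) = 1210

1210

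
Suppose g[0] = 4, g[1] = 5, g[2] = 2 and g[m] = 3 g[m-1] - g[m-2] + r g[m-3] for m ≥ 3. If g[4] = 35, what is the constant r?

g[3] = 1 + 4r
g[4] = 1 + 17r
So 1 + 17r = 35, giving r = 2.

2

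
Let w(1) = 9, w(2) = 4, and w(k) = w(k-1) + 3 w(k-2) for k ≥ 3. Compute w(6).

w(3) = 4 + 3(9) = 31
w(4) = 31 + 3(4) = 43
w(5) = 43 + 3(31) = 136
w(6) = 136 + 3(43) = 265

265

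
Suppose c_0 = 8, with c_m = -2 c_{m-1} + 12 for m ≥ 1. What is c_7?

-508

c_1 = -2(8) + 12 = -4
c_2 = -2(-4) + 12 = 20
c_3 = -2(20) + 12 = -28
c_4 = -2(-28) + 12 = 68
c_5 = -2(68) + 12 = -124
c_6 = -2(-124) + 12 = 260
c_7 = -2(260) + 12 = -508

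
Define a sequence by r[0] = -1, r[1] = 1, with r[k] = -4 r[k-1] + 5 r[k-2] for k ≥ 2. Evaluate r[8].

r[2] = -4·1 + 5·(-1) = -9
r[3] = -4·(-9) + 5·1 = 41
r[4] = -4·41 + 5·(-9) = -209
r[5] = -4·(-209) + 5·41 = 1041
r[6] = -4·1041 + 5·(-209) = -5209
r[7] = -4·(-5209) + 5·1041 = 26041
r[8] = -4·26041 + 5·(-5209) = -130209

-130209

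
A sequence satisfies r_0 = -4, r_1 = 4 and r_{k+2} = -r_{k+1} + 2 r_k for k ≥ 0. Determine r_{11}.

5460

r_2 = -4 + 2·(-4) = -12
r_3 = -(-12) + 2·4 = 20
r_4 = -20 + 2·(-12) = -44
r_5 = -(-44) + 2·20 = 84
r_6 = -84 + 2·(-44) = -172
r_7 = -(-172) + 2·84 = 340
r_8 = -340 + 2·(-172) = -684
r_9 = -(-684) + 2·340 = 1364
r_{10} = -1364 + 2·(-684) = -2732
r_{11} = -(-2732) + 2·1364 = 5460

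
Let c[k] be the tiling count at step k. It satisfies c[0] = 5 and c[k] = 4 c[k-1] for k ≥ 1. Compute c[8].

c[1] = 4·5 = 20
c[2] = 4·20 = 80
c[3] = 4·80 = 320
c[4] = 4·320 = 1280
c[5] = 4·1280 = 5120
c[6] = 4·5120 = 20480
c[7] = 4·20480 = 81920
c[8] = 4·81920 = 327680

327680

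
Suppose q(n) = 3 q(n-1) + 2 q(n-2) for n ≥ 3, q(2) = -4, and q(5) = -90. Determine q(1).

3

Let q(1) = x.
q(3) = -12 + 2x
q(4) = -44 + 6x
q(5) = -156 + 22x
So -156 + 22x = -90, giving x = 3.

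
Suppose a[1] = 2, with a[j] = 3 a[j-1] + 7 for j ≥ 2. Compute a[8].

12025

a[2] = 3(2) + 7 = 13
a[3] = 3(13) + 7 = 46
a[4] = 3(46) + 7 = 145
a[5] = 3(145) + 7 = 442
a[6] = 3(442) + 7 = 1333
a[7] = 3(1333) + 7 = 4006
a[8] = 3(4006) + 7 = 12025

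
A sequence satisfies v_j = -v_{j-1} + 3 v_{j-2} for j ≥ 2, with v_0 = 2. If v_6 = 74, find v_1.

1

Let v_1 = w.
v_2 = 6 - w
v_3 = -6 + 4w
v_4 = 24 - 7w
v_5 = -42 + 19w
v_6 = 114 - 40w
So 114 - 40w = 74, giving w = 1.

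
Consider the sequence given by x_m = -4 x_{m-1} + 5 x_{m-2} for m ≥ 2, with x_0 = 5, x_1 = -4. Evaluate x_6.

x_2 = -4·(-4) + 5·5 = 41
x_3 = -4·41 + 5·(-4) = -184
x_4 = -4·(-184) + 5·41 = 941
x_5 = -4·941 + 5·(-184) = -4684
x_6 = -4·(-4684) + 5·941 = 23441

23441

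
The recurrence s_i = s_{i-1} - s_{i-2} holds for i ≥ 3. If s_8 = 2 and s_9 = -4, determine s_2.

Rearranging, s_{i-2} = -(s_i - s_{i-1}).
s_7 = -(-4 - 2) = 6
s_6 = -(2 - 6) = 4
s_5 = -(6 - 4) = -2
s_4 = -(4 - (-2)) = -6
s_3 = -(-2 - (-6)) = -4
s_2 = -(-6 - (-4)) = 2

2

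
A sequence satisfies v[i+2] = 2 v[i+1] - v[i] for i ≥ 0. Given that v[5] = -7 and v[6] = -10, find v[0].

Rearranging, v[i-2] = -(v[i] - 2 v[i-1]).
v[4] = -(-10 - 2(-7)) = -4
v[3] = -(-7 - 2(-4)) = -1
v[2] = -(-4 - 2(-1)) = 2
v[1] = -(-1 - 2(2)) = 5
v[0] = -(2 - 2(5)) = 8

8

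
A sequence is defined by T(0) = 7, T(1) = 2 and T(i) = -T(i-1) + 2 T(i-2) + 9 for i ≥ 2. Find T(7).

T(2) = -2 + 2*7 + 9 = 21
T(3) = -21 + 2*2 + 9 = -8
T(4) = -(-8) + 2*21 + 9 = 59
T(5) = -59 + 2*(-8) + 9 = -66
T(6) = -(-66) + 2*59 + 9 = 193
T(7) = -193 + 2*(-66) + 9 = -316

-316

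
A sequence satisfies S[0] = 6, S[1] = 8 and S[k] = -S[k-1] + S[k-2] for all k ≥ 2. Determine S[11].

S[2] = -8 + 6 = -2
S[3] = -(-2) + 8 = 10
S[4] = -10 + (-2) = -12
S[5] = -(-12) + 10 = 22
S[6] = -22 + (-12) = -34
S[7] = -(-34) + 22 = 56
S[8] = -56 + (-34) = -90
S[9] = -(-90) + 56 = 146
S[10] = -146 + (-90) = -236
S[11] = -(-236) + 146 = 382

382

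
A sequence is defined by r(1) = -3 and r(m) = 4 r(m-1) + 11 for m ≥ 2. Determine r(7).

2727

r(2) = 4(-3) + 11 = -1
r(3) = 4(-1) + 11 = 7
r(4) = 4(7) + 11 = 39
r(5) = 4(39) + 11 = 167
r(6) = 4(167) + 11 = 679
r(7) = 4(679) + 11 = 2727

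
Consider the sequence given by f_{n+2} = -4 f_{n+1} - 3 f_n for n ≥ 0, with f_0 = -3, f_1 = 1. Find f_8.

f_2 = -4·1 - 3·(-3) = 5
f_3 = -4·5 - 3·1 = -23
f_4 = -4·(-23) - 3·5 = 77
f_5 = -4·77 - 3·(-23) = -239
f_6 = -4·(-239) - 3·77 = 725
f_7 = -4·725 - 3·(-239) = -2183
f_8 = -4·(-2183) - 3·725 = 6557

6557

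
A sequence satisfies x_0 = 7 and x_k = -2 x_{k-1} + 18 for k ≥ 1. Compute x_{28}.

The fixed point is 18/(1 + 2) = 6, so x_k - 6 = -2(x_{k-1} - 6).
Hence x_k = 1·(-2)^k + 6.
x_{28} = 1·(-2)^{28} + 6 = 1·268435456 + 6 = 268435462.

268435462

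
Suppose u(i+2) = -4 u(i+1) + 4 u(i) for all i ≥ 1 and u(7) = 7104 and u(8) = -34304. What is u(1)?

-1

Rearranging, u(i-2) = (u(i) + 4 u(i-1)) / 4.
u(6) = (-34304 + 4(7104)) / 4 = -5888/4 = -1472
u(5) = (7104 + 4(-1472)) / 4 = 1216/4 = 304
u(4) = (-1472 + 4(304)) / 4 = -256/4 = -64
u(3) = (304 + 4(-64)) / 4 = 48/4 = 12
u(2) = (-64 + 4(12)) / 4 = -16/4 = -4
u(1) = (12 + 4(-4)) / 4 = -4/4 = -1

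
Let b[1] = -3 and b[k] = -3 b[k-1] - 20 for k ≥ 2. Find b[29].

The fixed point is -20/(1 + 3) = -5, so b[k] + 5 = -3(b[k-1] + 5).
Hence b[k] = 2·(-3)^{k-1} - 5.
b[29] = 2·(-3)^{28} - 5 = 2·22876792454961 - 5 = 45753584909917.

45753584909917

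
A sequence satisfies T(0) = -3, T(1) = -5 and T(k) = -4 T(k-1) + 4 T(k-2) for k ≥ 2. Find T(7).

-27200

T(2) = -4·(-5) + 4·(-3) = 8
T(3) = -4·8 + 4·(-5) = -52
T(4) = -4·(-52) + 4·8 = 240
T(5) = -4·240 + 4·(-52) = -1168
T(6) = -4·(-1168) + 4·240 = 5632
T(7) = -4·5632 + 4·(-1168) = -27200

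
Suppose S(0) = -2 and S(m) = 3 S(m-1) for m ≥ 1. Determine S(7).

-4374

S(1) = 3*(-2) = -6
S(2) = 3*(-6) = -18
S(3) = 3*(-18) = -54
S(4) = 3*(-54) = -162
S(5) = 3*(-162) = -486
S(6) = 3*(-486) = -1458
S(7) = 3*(-1458) = -4374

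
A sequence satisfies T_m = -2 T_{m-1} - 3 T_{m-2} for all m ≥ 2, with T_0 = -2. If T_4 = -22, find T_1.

Let T_1 = y.
T_2 = 6 - 2y
T_3 = -12 + y
T_4 = 6 + 4y
So 6 + 4y = -22, giving y = -7.

-7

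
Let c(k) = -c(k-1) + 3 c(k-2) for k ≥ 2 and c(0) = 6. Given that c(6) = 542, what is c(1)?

-5

Let c(1) = z.
c(2) = 18 - z
c(3) = -18 + 4z
c(4) = 72 - 7z
c(5) = -126 + 19z
c(6) = 342 - 40z
So 342 - 40z = 542, giving z = -5.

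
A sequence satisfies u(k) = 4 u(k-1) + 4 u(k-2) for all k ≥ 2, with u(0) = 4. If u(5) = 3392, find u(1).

4

Let u(1) = v.
u(2) = 16 + 4v
u(3) = 64 + 20v
u(4) = 320 + 96v
u(5) = 1536 + 464v
So 1536 + 464v = 3392, giving v = 4.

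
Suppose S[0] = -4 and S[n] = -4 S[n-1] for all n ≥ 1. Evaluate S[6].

S[1] = -4*(-4) = 16
S[2] = -4*16 = -64
S[3] = -4*(-64) = 256
S[4] = -4*256 = -1024
S[5] = -4*(-1024) = 4096
S[6] = -4*4096 = -16384

-16384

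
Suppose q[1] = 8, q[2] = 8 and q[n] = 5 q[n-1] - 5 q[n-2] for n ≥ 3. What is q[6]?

q[3] = 5·8 - 5·8 = 0
q[4] = 5·0 - 5·8 = -40
q[5] = 5·(-40) - 5·0 = -200
q[6] = 5·(-200) - 5·(-40) = -800

-800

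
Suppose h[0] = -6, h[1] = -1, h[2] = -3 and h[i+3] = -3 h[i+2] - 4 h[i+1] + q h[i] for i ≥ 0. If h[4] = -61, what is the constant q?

-2

h[3] = 13 - 6q
h[4] = -27 + 17q
So -27 + 17q = -61, giving q = -2.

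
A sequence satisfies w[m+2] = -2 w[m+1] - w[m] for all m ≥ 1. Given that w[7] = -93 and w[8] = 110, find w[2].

Rearranging, w[m-2] = -(w[m] + 2 w[m-1]).
w[6] = -(110 + 2·(-93)) = 76
w[5] = -(-93 + 2·76) = -59
w[4] = -(76 + 2·(-59)) = 42
w[3] = -(-59 + 2·42) = -25
w[2] = -(42 + 2·(-25)) = 8

8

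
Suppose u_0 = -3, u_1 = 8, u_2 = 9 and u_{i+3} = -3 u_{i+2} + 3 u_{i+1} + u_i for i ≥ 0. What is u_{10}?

126233

u_3 = -3·9 + 3·8 + (-3) = -6
u_4 = -3·(-6) + 3·9 + 8 = 53
u_5 = -3·53 + 3·(-6) + 9 = -168
u_6 = -3·(-168) + 3·53 + (-6) = 657
u_7 = -3·657 + 3·(-168) + 53 = -2422
u_8 = -3·(-2422) + 3·657 + (-168) = 9069
u_9 = -3·9069 + 3·(-2422) + 657 = -33816
u_{10} = -3·(-33816) + 3·9069 + (-2422) = 126233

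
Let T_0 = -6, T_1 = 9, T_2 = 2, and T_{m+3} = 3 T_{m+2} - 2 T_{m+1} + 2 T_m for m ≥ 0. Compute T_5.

T_3 = 3*2 - 2*9 + 2*(-6) = -24
T_4 = 3*(-24) - 2*2 + 2*9 = -58
T_5 = 3*(-58) - 2*(-24) + 2*2 = -122

-122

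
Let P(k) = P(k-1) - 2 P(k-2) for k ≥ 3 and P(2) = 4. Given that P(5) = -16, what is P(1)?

Let P(1) = z.
P(3) = 4 - 2z
P(4) = -4 - 2z
P(5) = -12 + 2z
So -12 + 2z = -16, giving z = -2.

-2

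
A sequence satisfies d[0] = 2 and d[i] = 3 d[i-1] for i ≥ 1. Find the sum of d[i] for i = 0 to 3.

80

d[1] = 3*2 = 6
d[2] = 3*6 = 18
d[3] = 3*18 = 54
Sum = 2 + 6 + 18 + 54 = 80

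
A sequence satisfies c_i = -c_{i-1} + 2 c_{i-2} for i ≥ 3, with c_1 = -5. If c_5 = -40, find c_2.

Let c_2 = w.
c_3 = -10 - w
c_4 = 10 + 3w
c_5 = -30 - 5w
So -30 - 5w = -40, giving w = 2.

2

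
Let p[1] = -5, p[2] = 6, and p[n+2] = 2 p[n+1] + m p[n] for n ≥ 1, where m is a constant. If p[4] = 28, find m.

-1

p[3] = 12 - 5m
p[4] = 24 - 4m
So 24 - 4m = 28, giving m = -1.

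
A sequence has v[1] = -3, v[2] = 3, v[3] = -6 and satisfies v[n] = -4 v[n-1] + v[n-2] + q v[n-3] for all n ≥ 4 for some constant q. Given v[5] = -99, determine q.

1

v[4] = 27 - 3q
v[5] = -114 + 15q
So -114 + 15q = -99, giving q = 1.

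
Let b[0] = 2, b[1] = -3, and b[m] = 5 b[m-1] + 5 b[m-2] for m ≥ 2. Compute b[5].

-1325

b[2] = 5(-3) + 5(2) = -5
b[3] = 5(-5) + 5(-3) = -40
b[4] = 5(-40) + 5(-5) = -225
b[5] = 5(-225) + 5(-40) = -1325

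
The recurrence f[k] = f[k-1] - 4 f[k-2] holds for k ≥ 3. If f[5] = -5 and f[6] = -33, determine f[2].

Rearranging, f[k-2] = (f[k] - f[k-1]) / -4.
f[4] = (-33 - (-5)) / -4 = -28/-4 = 7
f[3] = (-5 - 7) / -4 = -12/-4 = 3
f[2] = (7 - 3) / -4 = 4/-4 = -1

-1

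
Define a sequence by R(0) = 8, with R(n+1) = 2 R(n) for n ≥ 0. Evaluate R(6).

512

R(1) = 2(8) = 16
R(2) = 2(16) = 32
R(3) = 2(32) = 64
R(4) = 2(64) = 128
R(5) = 2(128) = 256
R(6) = 2(256) = 512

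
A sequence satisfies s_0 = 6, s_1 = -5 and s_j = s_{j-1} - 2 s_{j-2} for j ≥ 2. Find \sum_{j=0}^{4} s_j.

s_2 = (-5) - 2·6 = -17
s_3 = (-17) - 2·(-5) = -7
s_4 = (-7) - 2·(-17) = 27
Sum = 6 + (-5) + (-17) + (-7) + 27 = 4

4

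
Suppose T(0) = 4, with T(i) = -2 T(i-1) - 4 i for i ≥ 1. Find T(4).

72

T(1) = -2*4 - 4 = -12
T(2) = -2*(-12) - 8 = 16
T(3) = -2*16 - 12 = -44
T(4) = -2*(-44) - 16 = 72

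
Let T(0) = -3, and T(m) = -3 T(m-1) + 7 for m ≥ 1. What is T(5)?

T(1) = -3*(-3) + 7 = 16
T(2) = -3*16 + 7 = -41
T(3) = -3*(-41) + 7 = 130
T(4) = -3*130 + 7 = -383
T(5) = -3*(-383) + 7 = 1156

1156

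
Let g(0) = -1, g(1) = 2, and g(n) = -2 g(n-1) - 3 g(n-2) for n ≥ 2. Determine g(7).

g(2) = -2(2) - 3(-1) = -1
g(3) = -2(-1) - 3(2) = -4
g(4) = -2(-4) - 3(-1) = 11
g(5) = -2(11) - 3(-4) = -10
g(6) = -2(-10) - 3(11) = -13
g(7) = -2(-13) - 3(-10) = 56

56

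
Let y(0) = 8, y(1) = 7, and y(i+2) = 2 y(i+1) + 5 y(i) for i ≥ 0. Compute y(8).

76176

y(2) = 2*7 + 5*8 = 54
y(3) = 2*54 + 5*7 = 143
y(4) = 2*143 + 5*54 = 556
y(5) = 2*556 + 5*143 = 1827
y(6) = 2*1827 + 5*556 = 6434
y(7) = 2*6434 + 5*1827 = 22003
y(8) = 2*22003 + 5*6434 = 76176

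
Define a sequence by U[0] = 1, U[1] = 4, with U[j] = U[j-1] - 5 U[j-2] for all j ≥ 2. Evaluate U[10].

5864

U[2] = 4 - 5·1 = -1
U[3] = (-1) - 5·4 = -21
U[4] = (-21) - 5·(-1) = -16
U[5] = (-16) - 5·(-21) = 89
U[6] = 89 - 5·(-16) = 169
U[7] = 169 - 5·89 = -276
U[8] = (-276) - 5·169 = -1121
U[9] = (-1121) - 5·(-276) = 259
U[10] = 259 - 5·(-1121) = 5864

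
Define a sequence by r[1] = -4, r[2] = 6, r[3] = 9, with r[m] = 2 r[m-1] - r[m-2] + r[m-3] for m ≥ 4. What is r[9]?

146

r[4] = 2(9) - 6 + (-4) = 8
r[5] = 2(8) - 9 + 6 = 13
r[6] = 2(13) - 8 + 9 = 27
r[7] = 2(27) - 13 + 8 = 49
r[8] = 2(49) - 27 + 13 = 84
r[9] = 2(84) - 49 + 27 = 146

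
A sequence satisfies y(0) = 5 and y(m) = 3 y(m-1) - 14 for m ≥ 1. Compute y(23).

The fixed point is -14/(1 - 3) = 7, so y(m) - 7 = 3(y(m-1) - 7).
Hence y(m) = -2·3^m + 7.
y(23) = -2·3^{23} + 7 = -2·94143178827 + 7 = -188286357647.

-188286357647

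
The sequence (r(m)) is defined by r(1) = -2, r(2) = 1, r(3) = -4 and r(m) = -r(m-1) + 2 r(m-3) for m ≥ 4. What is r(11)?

r(4) = -(-4) + 2·(-2) = 0
r(5) = -0 + 2·1 = 2
r(6) = -2 + 2·(-4) = -10
r(7) = -(-10) + 2·0 = 10
r(8) = -10 + 2·2 = -6
r(9) = -(-6) + 2·(-10) = -14
r(10) = -(-14) + 2·10 = 34
r(11) = -34 + 2·(-6) = -46

-46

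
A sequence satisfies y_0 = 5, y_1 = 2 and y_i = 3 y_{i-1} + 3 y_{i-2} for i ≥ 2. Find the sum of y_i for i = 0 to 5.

1384

y_2 = 3(2) + 3(5) = 21
y_3 = 3(21) + 3(2) = 69
y_4 = 3(69) + 3(21) = 270
y_5 = 3(270) + 3(69) = 1017
Sum = 5 + 2 + 21 + 69 + 270 + 1017 = 1384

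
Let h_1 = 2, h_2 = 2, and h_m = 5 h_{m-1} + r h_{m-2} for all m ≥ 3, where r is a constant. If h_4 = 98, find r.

4

h_3 = 10 + 2r
h_4 = 50 + 12r
So 50 + 12r = 98, giving r = 4.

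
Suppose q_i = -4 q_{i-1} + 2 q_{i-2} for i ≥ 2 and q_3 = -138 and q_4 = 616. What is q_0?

6

Rearranging, q_{i-2} = (q_i + 4 q_{i-1}) / 2.
q_2 = (616 + 4·(-138)) / 2 = 64/2 = 32
q_1 = (-138 + 4·32) / 2 = -10/2 = -5
q_0 = (32 + 4·(-5)) / 2 = 12/2 = 6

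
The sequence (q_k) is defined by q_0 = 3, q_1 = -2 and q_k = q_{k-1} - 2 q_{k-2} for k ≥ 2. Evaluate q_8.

q_2 = (-2) - 2·3 = -8
q_3 = (-8) - 2·(-2) = -4
q_4 = (-4) - 2·(-8) = 12
q_5 = 12 - 2·(-4) = 20
q_6 = 20 - 2·12 = -4
q_7 = (-4) - 2·20 = -44
q_8 = (-44) - 2·(-4) = -36

-36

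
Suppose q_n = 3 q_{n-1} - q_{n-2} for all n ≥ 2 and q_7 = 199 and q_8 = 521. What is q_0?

Rearranging, q_{n-2} = -(q_n - 3 q_{n-1}).
q_6 = -(521 - 3·199) = 76
q_5 = -(199 - 3·76) = 29
q_4 = -(76 - 3·29) = 11
q_3 = -(29 - 3·11) = 4
q_2 = -(11 - 3·4) = 1
q_1 = -(4 - 3·1) = -1
q_0 = -(1 - 3·(-1)) = -4

-4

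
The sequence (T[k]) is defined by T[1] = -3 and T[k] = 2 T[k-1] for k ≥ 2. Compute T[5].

-48

T[2] = 2·(-3) = -6
T[3] = 2·(-6) = -12
T[4] = 2·(-12) = -24
T[5] = 2·(-24) = -48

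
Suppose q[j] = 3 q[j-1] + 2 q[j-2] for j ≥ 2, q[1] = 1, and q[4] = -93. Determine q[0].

-6

Let q[0] = x.
q[2] = 3 + 2x
q[3] = 11 + 6x
q[4] = 39 + 22x
So 39 + 22x = -93, giving x = -6.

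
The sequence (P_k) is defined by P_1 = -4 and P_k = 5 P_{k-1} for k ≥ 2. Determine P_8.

-312500

P_2 = 5(-4) = -20
P_3 = 5(-20) = -100
P_4 = 5(-100) = -500
P_5 = 5(-500) = -2500
P_6 = 5(-2500) = -12500
P_7 = 5(-12500) = -62500
P_8 = 5(-62500) = -312500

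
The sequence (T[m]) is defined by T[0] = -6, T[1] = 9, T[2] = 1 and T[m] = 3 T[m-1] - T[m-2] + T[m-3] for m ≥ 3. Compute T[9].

-4203

T[3] = 3(1) - 9 + (-6) = -12
T[4] = 3(-12) - 1 + 9 = -28
T[5] = 3(-28) - (-12) + 1 = -71
T[6] = 3(-71) - (-28) + (-12) = -197
T[7] = 3(-197) - (-71) + (-28) = -548
T[8] = 3(-548) - (-197) + (-71) = -1518
T[9] = 3(-1518) - (-548) + (-197) = -4203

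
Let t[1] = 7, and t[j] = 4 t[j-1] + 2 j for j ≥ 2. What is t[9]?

t[2] = 4·7 + 4 = 32
t[3] = 4·32 + 6 = 134
t[4] = 4·134 + 8 = 544
t[5] = 4·544 + 10 = 2186
t[6] = 4·2186 + 12 = 8756
t[7] = 4·8756 + 14 = 35038
t[8] = 4·35038 + 16 = 140168
t[9] = 4·140168 + 18 = 560690

560690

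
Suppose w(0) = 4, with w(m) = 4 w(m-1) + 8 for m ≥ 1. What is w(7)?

109224

w(1) = 4·4 + 8 = 24
w(2) = 4·24 + 8 = 104
w(3) = 4·104 + 8 = 424
w(4) = 4·424 + 8 = 1704
w(5) = 4·1704 + 8 = 6824
w(6) = 4·6824 + 8 = 27304
w(7) = 4·27304 + 8 = 109224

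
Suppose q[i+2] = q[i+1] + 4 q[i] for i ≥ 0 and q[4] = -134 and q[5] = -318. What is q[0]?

Rearranging, q[i-2] = (q[i] - q[i-1]) / 4.
q[3] = (-318 - (-134)) / 4 = -184/4 = -46
q[2] = (-134 - (-46)) / 4 = -88/4 = -22
q[1] = (-46 - (-22)) / 4 = -24/4 = -6
q[0] = (-22 - (-6)) / 4 = -16/4 = -4

-4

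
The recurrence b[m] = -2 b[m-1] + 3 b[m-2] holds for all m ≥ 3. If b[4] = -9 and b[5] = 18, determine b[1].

Rearranging, b[m-2] = (b[m] + 2 b[m-1]) / 3.
b[3] = (18 + 2·(-9)) / 3 = 0/3 = 0
b[2] = (-9 + 2·0) / 3 = -9/3 = -3
b[1] = (0 + 2·(-3)) / 3 = -6/3 = -2

-2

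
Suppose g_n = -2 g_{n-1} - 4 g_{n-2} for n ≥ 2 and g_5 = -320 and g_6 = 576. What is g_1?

2

Rearranging, g_{n-2} = (g_n + 2 g_{n-1}) / -4.
g_4 = (576 + 2(-320)) / -4 = -64/-4 = 16
g_3 = (-320 + 2(16)) / -4 = -288/-4 = 72
g_2 = (16 + 2(72)) / -4 = 160/-4 = -40
g_1 = (72 + 2(-40)) / -4 = -8/-4 = 2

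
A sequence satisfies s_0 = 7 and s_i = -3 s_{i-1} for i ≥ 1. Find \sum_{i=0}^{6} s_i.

s_1 = -3·7 = -21
s_2 = -3·(-21) = 63
s_3 = -3·63 = -189
s_4 = -3·(-189) = 567
s_5 = -3·567 = -1701
s_6 = -3·(-1701) = 5103
Sum = 7 + (-21) + 63 + (-189) + 567 + (-1701) + 5103 = 3829

3829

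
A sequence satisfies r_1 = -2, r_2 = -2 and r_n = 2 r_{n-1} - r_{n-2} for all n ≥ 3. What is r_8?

r_3 = 2*(-2) - (-2) = -2
r_4 = 2*(-2) - (-2) = -2
r_5 = 2*(-2) - (-2) = -2
r_6 = 2*(-2) - (-2) = -2
r_7 = 2*(-2) - (-2) = -2
r_8 = 2*(-2) - (-2) = -2

-2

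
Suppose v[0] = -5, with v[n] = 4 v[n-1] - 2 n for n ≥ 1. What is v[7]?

-96478

v[1] = 4*(-5) - 2 = -22
v[2] = 4*(-22) - 4 = -92
v[3] = 4*(-92) - 6 = -374
v[4] = 4*(-374) - 8 = -1504
v[5] = 4*(-1504) - 10 = -6026
v[6] = 4*(-6026) - 12 = -24116
v[7] = 4*(-24116) - 14 = -96478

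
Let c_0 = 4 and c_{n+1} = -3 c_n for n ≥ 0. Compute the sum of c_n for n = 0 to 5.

-728

c_1 = -3(4) = -12
c_2 = -3(-12) = 36
c_3 = -3(36) = -108
c_4 = -3(-108) = 324
c_5 = -3(324) = -972
Sum = 4 + (-12) + 36 + (-108) + 324 + (-972) = -728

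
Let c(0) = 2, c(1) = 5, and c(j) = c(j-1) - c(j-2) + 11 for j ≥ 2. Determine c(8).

c(2) = 5 - 2 + 11 = 14
c(3) = 14 - 5 + 11 = 20
c(4) = 20 - 14 + 11 = 17
c(5) = 17 - 20 + 11 = 8
c(6) = 8 - 17 + 11 = 2
c(7) = 2 - 8 + 11 = 5
c(8) = 5 - 2 + 11 = 14

14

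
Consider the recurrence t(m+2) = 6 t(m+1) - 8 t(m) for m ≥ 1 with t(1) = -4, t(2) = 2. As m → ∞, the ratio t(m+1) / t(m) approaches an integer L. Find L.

The characteristic equation is r^2 - 6r + 8 = 0, which factors as (r - 4)(r - 2) = 0.
So the roots are 4 and 2. Since |4| > |2| and the coefficient of 4^m is non-zero, the ratio tends to 4.

4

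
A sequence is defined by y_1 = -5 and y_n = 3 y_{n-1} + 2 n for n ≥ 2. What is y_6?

y_2 = 3·(-5) + 4 = -11
y_3 = 3·(-11) + 6 = -27
y_4 = 3·(-27) + 8 = -73
y_5 = 3·(-73) + 10 = -209
y_6 = 3·(-209) + 12 = -615

-615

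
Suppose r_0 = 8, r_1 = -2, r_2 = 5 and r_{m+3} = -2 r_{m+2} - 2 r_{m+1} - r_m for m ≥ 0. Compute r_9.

-14

r_3 = -2*5 - 2*(-2) - 8 = -14
r_4 = -2*(-14) - 2*5 - (-2) = 20
r_5 = -2*20 - 2*(-14) - 5 = -17
r_6 = -2*(-17) - 2*20 - (-14) = 8
r_7 = -2*8 - 2*(-17) - 20 = -2
r_8 = -2*(-2) - 2*8 - (-17) = 5
r_9 = -2*5 - 2*(-2) - 8 = -14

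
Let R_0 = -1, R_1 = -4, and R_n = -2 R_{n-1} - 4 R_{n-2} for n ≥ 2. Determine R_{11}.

6144

R_2 = -2·(-4) - 4·(-1) = 12
R_3 = -2·12 - 4·(-4) = -8
R_4 = -2·(-8) - 4·12 = -32
R_5 = -2·(-32) - 4·(-8) = 96
R_6 = -2·96 - 4·(-32) = -64
R_7 = -2·(-64) - 4·96 = -256
R_8 = -2·(-256) - 4·(-64) = 768
R_9 = -2·768 - 4·(-256) = -512
R_{10} = -2·(-512) - 4·768 = -2048
R_{11} = -2·(-2048) - 4·(-512) = 6144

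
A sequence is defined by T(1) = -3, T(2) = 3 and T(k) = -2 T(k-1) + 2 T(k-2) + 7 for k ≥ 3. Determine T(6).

T(3) = -2(3) + 2(-3) + 7 = -5
T(4) = -2(-5) + 2(3) + 7 = 23
T(5) = -2(23) + 2(-5) + 7 = -49
T(6) = -2(-49) + 2(23) + 7 = 151

151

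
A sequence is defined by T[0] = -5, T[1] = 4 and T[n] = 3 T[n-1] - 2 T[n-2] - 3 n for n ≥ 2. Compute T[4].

49

T[2] = 3*4 - 2*(-5) - 6 = 16
T[3] = 3*16 - 2*4 - 9 = 31
T[4] = 3*31 - 2*16 - 12 = 49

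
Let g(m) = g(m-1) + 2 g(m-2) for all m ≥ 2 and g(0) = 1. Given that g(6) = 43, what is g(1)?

Let g(1) = z.
g(2) = 2 + z
g(3) = 2 + 3z
g(4) = 6 + 5z
g(5) = 10 + 11z
g(6) = 22 + 21z
So 22 + 21z = 43, giving z = 1.

1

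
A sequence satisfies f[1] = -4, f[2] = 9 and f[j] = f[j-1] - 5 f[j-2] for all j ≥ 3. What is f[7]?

724

f[3] = 9 - 5·(-4) = 29
f[4] = 29 - 5·9 = -16
f[5] = (-16) - 5·29 = -161
f[6] = (-161) - 5·(-16) = -81
f[7] = (-81) - 5·(-161) = 724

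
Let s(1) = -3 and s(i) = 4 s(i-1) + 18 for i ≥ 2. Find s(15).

805306362

The fixed point is 18/(1 - 4) = -6, so s(i) + 6 = 4(s(i-1) + 6).
Hence s(i) = 3·4^{i-1} - 6.
s(15) = 3·4^{14} - 6 = 3·268435456 - 6 = 805306362.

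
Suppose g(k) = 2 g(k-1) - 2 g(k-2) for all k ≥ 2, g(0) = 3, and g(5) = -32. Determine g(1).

Let g(1) = v.
g(2) = -6 + 2v
g(3) = -12 + 2v
g(4) = -12
g(5) = -4v
So -4v = -32, giving v = 8.

8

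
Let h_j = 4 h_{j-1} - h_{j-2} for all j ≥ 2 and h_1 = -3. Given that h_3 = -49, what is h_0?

Let h_0 = z.
h_2 = -12 - z
h_3 = -45 - 4z
So -45 - 4z = -49, giving z = 1.

1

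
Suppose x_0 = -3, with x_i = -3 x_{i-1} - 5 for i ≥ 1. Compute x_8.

-11483

x_1 = -3·(-3) - 5 = 4
x_2 = -3·4 - 5 = -17
x_3 = -3·(-17) - 5 = 46
x_4 = -3·46 - 5 = -143
x_5 = -3·(-143) - 5 = 424
x_6 = -3·424 - 5 = -1277
x_7 = -3·(-1277) - 5 = 3826
x_8 = -3·3826 - 5 = -11483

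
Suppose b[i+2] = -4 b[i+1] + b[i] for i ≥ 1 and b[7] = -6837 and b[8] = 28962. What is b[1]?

3

Rearranging, b[i-2] = b[i] + 4 b[i-1].
b[6] = 28962 + 4·(-6837) = 1614
b[5] = -6837 + 4·1614 = -381
b[4] = 1614 + 4·(-381) = 90
b[3] = -381 + 4·90 = -21
b[2] = 90 + 4·(-21) = 6
b[1] = -21 + 4·6 = 3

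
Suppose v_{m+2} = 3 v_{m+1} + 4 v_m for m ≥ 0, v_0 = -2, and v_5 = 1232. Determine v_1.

8

Let v_1 = w.
v_2 = -8 + 3w
v_3 = -24 + 13w
v_4 = -104 + 51w
v_5 = -408 + 205w
So -408 + 205w = 1232, giving w = 8.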